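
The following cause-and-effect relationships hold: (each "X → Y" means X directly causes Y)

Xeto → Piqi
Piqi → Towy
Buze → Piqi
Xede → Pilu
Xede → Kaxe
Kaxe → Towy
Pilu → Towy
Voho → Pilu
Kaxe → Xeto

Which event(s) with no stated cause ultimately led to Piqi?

Tracing upstream from Piqi: Piqi ← Xeto ← Kaxe ← Xede.
A separate upstream branch: Piqi ← Buze.
Each of those chain origins has no stated cause.

Buze, Xede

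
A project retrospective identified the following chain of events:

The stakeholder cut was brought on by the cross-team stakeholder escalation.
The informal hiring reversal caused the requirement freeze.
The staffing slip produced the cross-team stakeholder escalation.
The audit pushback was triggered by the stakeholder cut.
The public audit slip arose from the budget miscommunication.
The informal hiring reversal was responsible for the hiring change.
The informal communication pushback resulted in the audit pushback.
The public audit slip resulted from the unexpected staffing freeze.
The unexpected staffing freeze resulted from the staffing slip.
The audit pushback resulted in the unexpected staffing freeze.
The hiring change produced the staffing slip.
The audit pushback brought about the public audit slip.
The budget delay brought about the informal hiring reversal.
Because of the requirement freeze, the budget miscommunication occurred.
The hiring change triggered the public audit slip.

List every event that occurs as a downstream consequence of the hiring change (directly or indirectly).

Direct effects: the staffing slip, the public audit slip.
2 steps out: the cross-team stakeholder escalation, the unexpected staffing freeze.
3 steps out: the stakeholder cut.
4 steps out: the audit pushback.
Not reachable from it: the budget delay, the informal hiring reversal, the requirement freeze, the budget miscommunication, the informal communication pushback.

the audit pushback, the cross-team stakeholder escalation, the public audit slip, the staffing slip, the stakeholder cut, the unexpected staffing freeze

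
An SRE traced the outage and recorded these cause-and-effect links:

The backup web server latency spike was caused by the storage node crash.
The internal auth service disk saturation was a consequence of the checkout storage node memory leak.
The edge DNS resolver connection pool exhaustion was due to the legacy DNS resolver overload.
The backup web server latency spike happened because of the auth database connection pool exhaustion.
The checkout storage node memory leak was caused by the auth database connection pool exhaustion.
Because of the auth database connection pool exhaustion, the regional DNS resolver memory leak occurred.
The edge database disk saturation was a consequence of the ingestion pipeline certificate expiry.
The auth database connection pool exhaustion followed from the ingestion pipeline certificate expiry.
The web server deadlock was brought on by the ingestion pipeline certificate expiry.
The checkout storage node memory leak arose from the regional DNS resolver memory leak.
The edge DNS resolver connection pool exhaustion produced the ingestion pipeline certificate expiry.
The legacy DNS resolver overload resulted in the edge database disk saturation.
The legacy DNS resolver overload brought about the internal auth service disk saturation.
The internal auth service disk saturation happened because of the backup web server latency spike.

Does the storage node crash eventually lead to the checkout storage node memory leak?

The storage node crash leads to the backup web server latency spike, the internal auth service disk saturation; the checkout storage node memory leak is not among them.

No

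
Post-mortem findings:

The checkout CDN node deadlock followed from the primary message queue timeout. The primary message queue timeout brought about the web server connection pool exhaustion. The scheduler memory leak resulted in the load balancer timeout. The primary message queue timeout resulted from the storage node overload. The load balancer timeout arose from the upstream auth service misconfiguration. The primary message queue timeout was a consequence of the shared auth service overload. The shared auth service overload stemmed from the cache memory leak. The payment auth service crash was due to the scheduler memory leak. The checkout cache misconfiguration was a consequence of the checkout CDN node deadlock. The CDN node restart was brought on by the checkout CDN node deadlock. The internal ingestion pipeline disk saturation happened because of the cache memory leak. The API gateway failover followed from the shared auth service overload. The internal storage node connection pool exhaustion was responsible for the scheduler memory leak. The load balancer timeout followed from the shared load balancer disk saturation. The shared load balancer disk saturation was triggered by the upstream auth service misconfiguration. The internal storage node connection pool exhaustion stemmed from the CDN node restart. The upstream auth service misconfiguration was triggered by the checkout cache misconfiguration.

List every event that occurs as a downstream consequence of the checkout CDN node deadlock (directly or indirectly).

Direct effects: the CDN node restart, the checkout cache misconfiguration.
2 steps out: the internal storage node connection pool exhaustion, the upstream auth service misconfiguration.
3 steps out: the shared load balancer disk saturation, the scheduler memory leak, the load balancer timeout.
4 steps out: the payment auth service crash.
Not reachable from it: the cache memory leak, the internal ingestion pipeline disk saturation, the shared auth service overload, the primary message queue timeout, the API gateway failover, the web server connection pool exhaustion, the storage node overload.

the CDN node restart, the checkout cache misconfiguration, the internal storage node connection pool exhaustion, the load balancer timeout, the payment auth service crash, the scheduler memory leak, the shared load balancer disk saturation, the upstream auth service misconfiguration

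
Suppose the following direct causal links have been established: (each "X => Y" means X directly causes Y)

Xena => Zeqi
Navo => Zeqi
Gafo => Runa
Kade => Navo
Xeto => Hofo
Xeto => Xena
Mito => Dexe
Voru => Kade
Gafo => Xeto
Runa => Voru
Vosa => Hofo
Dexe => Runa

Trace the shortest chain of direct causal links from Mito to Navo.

Mito → Dexe
Dexe → Runa
Runa → Voru
Voru → Kade
Kade → Navo
Length: 5 steps.

Mito → Dexe → Runa → Voru → Kade → Navo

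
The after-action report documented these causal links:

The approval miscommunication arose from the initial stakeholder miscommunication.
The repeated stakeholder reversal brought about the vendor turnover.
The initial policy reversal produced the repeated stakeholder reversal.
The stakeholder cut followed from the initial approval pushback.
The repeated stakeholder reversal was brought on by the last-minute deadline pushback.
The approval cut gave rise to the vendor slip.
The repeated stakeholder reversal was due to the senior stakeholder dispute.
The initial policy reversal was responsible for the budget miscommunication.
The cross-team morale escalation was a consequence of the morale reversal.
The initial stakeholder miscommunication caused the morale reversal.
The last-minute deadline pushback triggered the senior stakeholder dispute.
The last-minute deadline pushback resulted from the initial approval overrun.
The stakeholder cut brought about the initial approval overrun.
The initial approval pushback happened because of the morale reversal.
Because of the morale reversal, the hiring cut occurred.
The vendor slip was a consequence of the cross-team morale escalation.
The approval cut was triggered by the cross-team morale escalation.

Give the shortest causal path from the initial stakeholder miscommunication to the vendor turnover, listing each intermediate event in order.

the initial stakeholder miscommunication → the morale reversal
the morale reversal → the initial approval pushback
the initial approval pushback → the stakeholder cut
the stakeholder cut → the initial approval overrun
the initial approval overrun → the last-minute deadline pushback
the last-minute deadline pushback → the repeated stakeholder reversal
the repeated stakeholder reversal → the vendor turnover
Length: 7 steps.

the initial stakeholder miscommunication → the morale reversal → the initial approval pushback → the stakeholder cut → the initial approval overrun → the last-minute deadline pushback → the repeated stakeholder reversal → the vendor turnover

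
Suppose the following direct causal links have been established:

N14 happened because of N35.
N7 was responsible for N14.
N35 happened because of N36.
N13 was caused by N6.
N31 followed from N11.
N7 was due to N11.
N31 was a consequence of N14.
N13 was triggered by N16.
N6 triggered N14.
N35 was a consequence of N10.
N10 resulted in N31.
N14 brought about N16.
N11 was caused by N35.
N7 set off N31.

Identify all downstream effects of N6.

Direct effects: N14, N13.
2 steps out: N31, N16.
Not reachable from it: N10, N36, N35, N11, N7.

N13, N14, N16, N31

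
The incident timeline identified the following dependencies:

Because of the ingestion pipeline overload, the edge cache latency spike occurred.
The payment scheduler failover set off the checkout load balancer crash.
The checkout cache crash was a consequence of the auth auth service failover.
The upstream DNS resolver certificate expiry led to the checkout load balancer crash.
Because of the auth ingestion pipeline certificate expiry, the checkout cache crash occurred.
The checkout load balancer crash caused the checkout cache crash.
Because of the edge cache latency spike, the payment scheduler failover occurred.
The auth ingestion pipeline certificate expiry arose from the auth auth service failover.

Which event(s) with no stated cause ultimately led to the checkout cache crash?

the auth auth service failover, the ingestion pipeline overload, the upstream DNS resolver certificate expiry

Tracing upstream from the checkout cache crash: the checkout cache crash ← the auth auth service failover.
A separate upstream branch: the checkout cache crash ← the checkout load balancer crash ← the upstream DNS resolver certificate expiry.
A separate upstream branch: the checkout cache crash ← the checkout load balancer crash ← the payment scheduler failover ← the edge cache latency spike ← the ingestion pipeline overload.
Each of those chain origins has no stated cause.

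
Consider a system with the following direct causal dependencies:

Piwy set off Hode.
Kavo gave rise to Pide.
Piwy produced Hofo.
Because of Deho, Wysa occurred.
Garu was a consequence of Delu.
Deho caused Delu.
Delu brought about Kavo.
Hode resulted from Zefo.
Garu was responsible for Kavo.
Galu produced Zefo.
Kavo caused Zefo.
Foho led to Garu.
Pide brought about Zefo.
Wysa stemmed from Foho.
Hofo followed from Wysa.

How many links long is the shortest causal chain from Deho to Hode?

Shortest chain: Deho → Delu → Kavo → Zefo → Hode.

4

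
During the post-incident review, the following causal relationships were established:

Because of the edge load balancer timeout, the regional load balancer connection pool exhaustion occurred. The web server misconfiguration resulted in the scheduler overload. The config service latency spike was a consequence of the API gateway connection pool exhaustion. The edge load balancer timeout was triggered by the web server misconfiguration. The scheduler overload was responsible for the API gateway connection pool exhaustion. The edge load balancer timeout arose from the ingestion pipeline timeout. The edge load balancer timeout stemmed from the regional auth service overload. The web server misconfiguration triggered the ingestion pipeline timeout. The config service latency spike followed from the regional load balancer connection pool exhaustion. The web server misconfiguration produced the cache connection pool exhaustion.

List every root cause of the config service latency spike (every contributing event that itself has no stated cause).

the regional auth service overload, the web server misconfiguration

Tracing upstream from the config service latency spike: the config service latency spike ← the API gateway connection pool exhaustion ← the scheduler overload ← the web server misconfiguration.
A separate upstream branch: the config service latency spike ← the regional load balancer connection pool exhaustion ← the edge load balancer timeout ← the regional auth service overload.
Each of those chain origins has no stated cause.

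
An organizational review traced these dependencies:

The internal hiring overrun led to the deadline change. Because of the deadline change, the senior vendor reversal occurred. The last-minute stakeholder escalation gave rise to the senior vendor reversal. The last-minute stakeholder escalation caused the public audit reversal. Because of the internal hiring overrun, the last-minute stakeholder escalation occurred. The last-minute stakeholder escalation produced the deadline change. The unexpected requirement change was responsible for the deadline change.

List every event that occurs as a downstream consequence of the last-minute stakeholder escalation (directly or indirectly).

Direct effects: the deadline change, the senior vendor reversal, the public audit reversal.
Not reachable from it: the internal hiring overrun, the unexpected requirement change.

the deadline change, the public audit reversal, the senior vendor reversal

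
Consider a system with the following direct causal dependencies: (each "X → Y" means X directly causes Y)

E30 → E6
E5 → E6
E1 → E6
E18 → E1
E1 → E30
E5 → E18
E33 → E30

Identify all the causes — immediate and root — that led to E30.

E1, E18, E33, E5

Immediate causes of E30: E1, E33.
Further upstream: E5, E18.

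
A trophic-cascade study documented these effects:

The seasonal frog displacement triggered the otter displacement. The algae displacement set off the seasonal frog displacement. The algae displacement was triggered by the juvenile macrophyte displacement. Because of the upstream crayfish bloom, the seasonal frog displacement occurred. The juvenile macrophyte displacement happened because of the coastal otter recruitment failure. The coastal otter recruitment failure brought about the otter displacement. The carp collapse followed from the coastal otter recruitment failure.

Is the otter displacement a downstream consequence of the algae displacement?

Yes

There is a causal chain: the algae displacement → the seasonal frog displacement → the otter displacement.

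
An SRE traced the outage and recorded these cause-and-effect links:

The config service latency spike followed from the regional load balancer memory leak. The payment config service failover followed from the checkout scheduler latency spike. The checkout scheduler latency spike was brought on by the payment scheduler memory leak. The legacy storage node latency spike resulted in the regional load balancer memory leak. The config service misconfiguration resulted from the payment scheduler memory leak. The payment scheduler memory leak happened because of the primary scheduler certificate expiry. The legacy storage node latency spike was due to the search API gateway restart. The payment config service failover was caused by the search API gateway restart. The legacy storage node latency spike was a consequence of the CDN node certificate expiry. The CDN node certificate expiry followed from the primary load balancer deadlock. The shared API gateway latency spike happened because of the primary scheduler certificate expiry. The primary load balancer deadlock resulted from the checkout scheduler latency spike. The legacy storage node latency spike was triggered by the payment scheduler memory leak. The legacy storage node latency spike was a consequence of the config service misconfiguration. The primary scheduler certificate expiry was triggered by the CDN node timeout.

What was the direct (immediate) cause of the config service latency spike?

the regional load balancer memory leak

Upstream contributors include the CDN node timeout, the primary scheduler certificate expiry, the payment scheduler memory leak, the checkout scheduler latency spike, the config service misconfiguration, the primary load balancer deadlock, the CDN node certificate expiry, the search API gateway restart, the legacy storage node latency spike, but only the regional load balancer memory leak feeds directly into the config service latency spike.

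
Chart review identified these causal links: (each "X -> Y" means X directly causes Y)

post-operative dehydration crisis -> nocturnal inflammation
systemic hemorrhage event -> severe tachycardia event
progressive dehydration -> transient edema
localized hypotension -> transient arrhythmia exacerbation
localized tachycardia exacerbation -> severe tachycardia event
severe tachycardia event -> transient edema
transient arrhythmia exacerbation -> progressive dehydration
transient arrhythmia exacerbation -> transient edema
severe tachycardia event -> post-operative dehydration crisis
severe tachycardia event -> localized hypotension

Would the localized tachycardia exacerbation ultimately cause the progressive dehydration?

Yes

There is a causal chain: the localized tachycardia exacerbation → the severe tachycardia event → the localized hypotension → the transient arrhythmia exacerbation → the progressive dehydration.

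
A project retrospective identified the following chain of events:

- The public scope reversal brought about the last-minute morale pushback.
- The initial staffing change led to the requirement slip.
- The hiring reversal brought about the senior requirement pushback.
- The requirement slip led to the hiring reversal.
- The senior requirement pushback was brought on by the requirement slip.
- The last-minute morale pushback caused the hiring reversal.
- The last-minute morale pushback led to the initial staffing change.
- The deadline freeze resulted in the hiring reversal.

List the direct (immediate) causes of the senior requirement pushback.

Upstream contributors include the public scope reversal, the last-minute morale pushback, the initial staffing change, the deadline freeze, but only the hiring reversal, the requirement slip feed directly into the senior requirement pushback.

the hiring reversal, the requirement slip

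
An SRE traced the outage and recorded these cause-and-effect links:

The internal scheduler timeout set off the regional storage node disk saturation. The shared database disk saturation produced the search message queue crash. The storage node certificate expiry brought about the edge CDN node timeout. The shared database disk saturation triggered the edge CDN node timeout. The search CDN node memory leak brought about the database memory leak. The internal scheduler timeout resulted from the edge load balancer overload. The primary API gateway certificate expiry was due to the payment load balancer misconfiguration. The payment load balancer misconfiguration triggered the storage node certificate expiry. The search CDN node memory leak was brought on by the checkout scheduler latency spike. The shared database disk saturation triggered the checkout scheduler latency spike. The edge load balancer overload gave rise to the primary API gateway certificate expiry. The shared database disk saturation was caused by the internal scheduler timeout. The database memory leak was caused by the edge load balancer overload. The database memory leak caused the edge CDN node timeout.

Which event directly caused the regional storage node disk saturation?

Upstream contributors include the edge load balancer overload, but only the internal scheduler timeout feeds directly into the regional storage node disk saturation.

the internal scheduler timeout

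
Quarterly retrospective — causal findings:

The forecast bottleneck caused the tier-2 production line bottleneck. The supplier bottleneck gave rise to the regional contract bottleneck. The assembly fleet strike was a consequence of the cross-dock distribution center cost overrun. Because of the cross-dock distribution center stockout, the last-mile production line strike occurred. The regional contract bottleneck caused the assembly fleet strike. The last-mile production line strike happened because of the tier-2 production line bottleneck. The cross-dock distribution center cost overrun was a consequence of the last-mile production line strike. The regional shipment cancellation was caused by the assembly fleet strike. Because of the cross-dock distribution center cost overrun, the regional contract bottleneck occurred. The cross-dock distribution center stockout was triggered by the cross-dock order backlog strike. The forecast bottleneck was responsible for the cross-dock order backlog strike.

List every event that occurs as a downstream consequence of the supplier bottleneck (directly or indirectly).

the assembly fleet strike, the regional contract bottleneck, the regional shipment cancellation

Direct effects: the regional contract bottleneck.
2 steps out: the assembly fleet strike.
3 steps out: the regional shipment cancellation.
Not reachable from it: the forecast bottleneck, the cross-dock order backlog strike, the cross-dock distribution center stockout, the tier-2 production line bottleneck, the last-mile production line strike, the cross-dock distribution center cost overrun.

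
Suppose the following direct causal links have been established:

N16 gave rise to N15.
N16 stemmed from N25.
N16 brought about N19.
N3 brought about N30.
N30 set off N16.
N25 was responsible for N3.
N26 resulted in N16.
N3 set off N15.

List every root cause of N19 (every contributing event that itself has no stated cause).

Tracing upstream from N19: N19 ← N16 ← N25.
A separate upstream branch: N19 ← N16 ← N26.
Each of those chain origins has no stated cause.

N25, N26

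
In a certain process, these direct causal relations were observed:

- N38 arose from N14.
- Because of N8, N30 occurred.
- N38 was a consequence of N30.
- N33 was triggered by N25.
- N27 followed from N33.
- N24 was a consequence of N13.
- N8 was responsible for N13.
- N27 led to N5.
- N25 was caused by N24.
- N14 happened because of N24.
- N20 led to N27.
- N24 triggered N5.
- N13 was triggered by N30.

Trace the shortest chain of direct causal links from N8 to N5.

N8 → N13 → N24 → N5

N8 → N13
N13 → N24
N24 → N5
Length: 3 steps.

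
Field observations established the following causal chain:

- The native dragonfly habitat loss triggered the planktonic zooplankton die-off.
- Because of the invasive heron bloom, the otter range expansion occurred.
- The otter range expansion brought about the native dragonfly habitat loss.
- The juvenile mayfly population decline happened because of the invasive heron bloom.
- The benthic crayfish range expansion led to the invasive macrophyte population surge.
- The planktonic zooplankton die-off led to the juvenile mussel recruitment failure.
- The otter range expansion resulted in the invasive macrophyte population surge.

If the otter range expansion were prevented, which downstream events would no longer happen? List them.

Downstream of the otter range expansion: the native dragonfly habitat loss, the invasive macrophyte population surge, the planktonic zooplankton die-off, the juvenile mussel recruitment failure.
Of those, still caused via another path: the invasive macrophyte population surge.
The remainder have no surviving cause.

the juvenile mussel recruitment failure, the native dragonfly habitat loss, the planktonic zooplankton die-off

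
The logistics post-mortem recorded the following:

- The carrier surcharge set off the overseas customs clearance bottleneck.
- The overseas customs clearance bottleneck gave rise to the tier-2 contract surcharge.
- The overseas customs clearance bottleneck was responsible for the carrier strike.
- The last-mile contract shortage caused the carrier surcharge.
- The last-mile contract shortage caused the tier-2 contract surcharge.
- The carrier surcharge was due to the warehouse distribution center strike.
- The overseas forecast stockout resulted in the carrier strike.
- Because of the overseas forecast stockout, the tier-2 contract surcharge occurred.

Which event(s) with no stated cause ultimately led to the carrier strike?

Tracing upstream from the carrier strike: the carrier strike ← the overseas customs clearance bottleneck ← the carrier surcharge ← the last-mile contract shortage.
A separate upstream branch: the carrier strike ← the overseas customs clearance bottleneck ← the carrier surcharge ← the warehouse distribution center strike.
A separate upstream branch: the carrier strike ← the overseas forecast stockout.
Each of those chain origins has no stated cause.

the last-mile contract shortage, the overseas forecast stockout, the warehouse distribution center strike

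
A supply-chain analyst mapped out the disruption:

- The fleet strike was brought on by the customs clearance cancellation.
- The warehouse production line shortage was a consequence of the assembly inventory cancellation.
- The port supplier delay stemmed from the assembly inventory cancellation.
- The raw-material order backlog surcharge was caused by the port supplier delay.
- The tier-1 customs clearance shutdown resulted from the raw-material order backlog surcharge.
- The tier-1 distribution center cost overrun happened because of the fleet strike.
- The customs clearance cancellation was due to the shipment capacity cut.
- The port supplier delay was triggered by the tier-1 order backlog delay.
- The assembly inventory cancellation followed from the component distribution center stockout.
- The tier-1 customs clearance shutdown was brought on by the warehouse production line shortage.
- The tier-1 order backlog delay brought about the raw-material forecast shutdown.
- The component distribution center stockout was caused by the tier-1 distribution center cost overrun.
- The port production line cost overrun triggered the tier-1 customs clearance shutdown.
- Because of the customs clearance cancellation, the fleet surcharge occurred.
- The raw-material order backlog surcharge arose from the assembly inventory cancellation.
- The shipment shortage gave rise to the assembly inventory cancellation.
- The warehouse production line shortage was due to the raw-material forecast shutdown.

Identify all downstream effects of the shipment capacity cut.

Direct effects: the customs clearance cancellation.
2 steps out: the fleet strike, the fleet surcharge.
3 steps out: the tier-1 distribution center cost overrun.
4 steps out: the component distribution center stockout.
5 steps out: the assembly inventory cancellation.
6 steps out: the port supplier delay, the raw-material order backlog surcharge, the warehouse production line shortage.
7 steps out: the tier-1 customs clearance shutdown.
Not reachable from it: the port production line cost overrun, the shipment shortage, the tier-1 order backlog delay, the raw-material forecast shutdown.

the assembly inventory cancellation, the component distribution center stockout, the customs clearance cancellation, the fleet strike, the fleet surcharge, the port supplier delay, the raw-material order backlog surcharge, the tier-1 customs clearance shutdown, the tier-1 distribution center cost overrun, the warehouse production line shortage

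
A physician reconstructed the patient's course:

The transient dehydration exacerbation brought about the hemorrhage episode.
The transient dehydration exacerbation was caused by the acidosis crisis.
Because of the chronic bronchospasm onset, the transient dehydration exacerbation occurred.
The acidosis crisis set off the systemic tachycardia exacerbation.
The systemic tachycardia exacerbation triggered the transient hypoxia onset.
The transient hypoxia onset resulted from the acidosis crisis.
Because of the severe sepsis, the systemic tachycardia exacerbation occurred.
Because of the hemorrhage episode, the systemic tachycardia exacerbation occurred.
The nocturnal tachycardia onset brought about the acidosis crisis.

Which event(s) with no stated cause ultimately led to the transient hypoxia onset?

the chronic bronchospasm onset, the nocturnal tachycardia onset, the severe sepsis

Tracing upstream from the transient hypoxia onset: the transient hypoxia onset ← the systemic tachycardia exacerbation ← the severe sepsis.
A separate upstream branch: the transient hypoxia onset ← the acidosis crisis ← the nocturnal tachycardia onset.
A separate upstream branch: the transient hypoxia onset ← the systemic tachycardia exacerbation ← the hemorrhage episode ← the transient dehydration exacerbation ← the chronic bronchospasm onset.
Each of those chain origins has no stated cause.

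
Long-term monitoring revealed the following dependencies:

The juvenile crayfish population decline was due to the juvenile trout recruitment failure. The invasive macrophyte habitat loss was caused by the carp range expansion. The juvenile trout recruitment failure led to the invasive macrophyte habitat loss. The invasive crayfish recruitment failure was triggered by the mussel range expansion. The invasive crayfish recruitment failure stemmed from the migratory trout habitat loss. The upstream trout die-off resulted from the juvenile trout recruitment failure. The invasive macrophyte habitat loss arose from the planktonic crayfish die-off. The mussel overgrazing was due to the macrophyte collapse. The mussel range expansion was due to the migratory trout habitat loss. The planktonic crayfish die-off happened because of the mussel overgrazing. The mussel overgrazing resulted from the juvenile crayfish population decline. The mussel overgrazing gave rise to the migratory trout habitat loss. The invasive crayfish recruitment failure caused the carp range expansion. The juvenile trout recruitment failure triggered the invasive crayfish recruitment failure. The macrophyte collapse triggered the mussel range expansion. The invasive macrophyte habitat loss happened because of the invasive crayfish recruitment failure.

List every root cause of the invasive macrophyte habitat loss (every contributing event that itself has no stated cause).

the juvenile trout recruitment failure, the macrophyte collapse

Tracing upstream from the invasive macrophyte habitat loss: the invasive macrophyte habitat loss ← the juvenile trout recruitment failure.
A separate upstream branch: the invasive macrophyte habitat loss ← the invasive crayfish recruitment failure ← the mussel range expansion ← the macrophyte collapse.
Each of those chain origins has no stated cause.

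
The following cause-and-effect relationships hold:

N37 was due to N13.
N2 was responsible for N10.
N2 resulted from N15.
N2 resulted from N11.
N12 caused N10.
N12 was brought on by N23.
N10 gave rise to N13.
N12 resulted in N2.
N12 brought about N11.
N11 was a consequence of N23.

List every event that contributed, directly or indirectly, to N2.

Immediate causes of N2: N12, N11, N15.
Further upstream: N23.

N11, N12, N15, N23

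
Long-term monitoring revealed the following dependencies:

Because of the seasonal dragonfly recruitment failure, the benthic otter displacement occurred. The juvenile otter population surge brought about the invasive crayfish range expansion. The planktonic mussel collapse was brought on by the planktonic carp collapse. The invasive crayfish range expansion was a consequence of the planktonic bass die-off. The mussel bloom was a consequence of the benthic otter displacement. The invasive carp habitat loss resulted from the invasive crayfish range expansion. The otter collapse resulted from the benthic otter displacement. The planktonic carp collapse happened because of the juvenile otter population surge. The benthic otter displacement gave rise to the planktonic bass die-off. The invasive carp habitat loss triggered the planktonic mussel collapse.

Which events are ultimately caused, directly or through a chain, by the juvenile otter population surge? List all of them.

Direct effects: the invasive crayfish range expansion, the planktonic carp collapse.
2 steps out: the invasive carp habitat loss, the planktonic mussel collapse.
Not reachable from it: the seasonal dragonfly recruitment failure, the benthic otter displacement, the otter collapse, the planktonic bass die-off, the mussel bloom.

the invasive carp habitat loss, the invasive crayfish range expansion, the planktonic carp collapse, the planktonic mussel collapse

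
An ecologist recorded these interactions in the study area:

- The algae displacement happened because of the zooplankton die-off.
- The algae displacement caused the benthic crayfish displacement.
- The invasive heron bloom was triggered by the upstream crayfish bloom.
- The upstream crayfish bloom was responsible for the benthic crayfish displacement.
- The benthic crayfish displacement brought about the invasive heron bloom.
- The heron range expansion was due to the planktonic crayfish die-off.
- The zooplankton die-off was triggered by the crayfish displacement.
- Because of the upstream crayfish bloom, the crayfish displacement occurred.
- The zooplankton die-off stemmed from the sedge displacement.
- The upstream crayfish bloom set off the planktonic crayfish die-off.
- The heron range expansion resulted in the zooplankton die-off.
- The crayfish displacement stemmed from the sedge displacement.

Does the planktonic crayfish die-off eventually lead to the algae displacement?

There is a causal chain: the planktonic crayfish die-off → the heron range expansion → the zooplankton die-off → the algae displacement.

Yes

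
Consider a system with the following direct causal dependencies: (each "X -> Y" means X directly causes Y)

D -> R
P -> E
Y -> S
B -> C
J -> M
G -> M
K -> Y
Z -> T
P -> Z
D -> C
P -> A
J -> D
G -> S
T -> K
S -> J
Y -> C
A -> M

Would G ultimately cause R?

Yes

There is a causal chain: G → S → J → D → R.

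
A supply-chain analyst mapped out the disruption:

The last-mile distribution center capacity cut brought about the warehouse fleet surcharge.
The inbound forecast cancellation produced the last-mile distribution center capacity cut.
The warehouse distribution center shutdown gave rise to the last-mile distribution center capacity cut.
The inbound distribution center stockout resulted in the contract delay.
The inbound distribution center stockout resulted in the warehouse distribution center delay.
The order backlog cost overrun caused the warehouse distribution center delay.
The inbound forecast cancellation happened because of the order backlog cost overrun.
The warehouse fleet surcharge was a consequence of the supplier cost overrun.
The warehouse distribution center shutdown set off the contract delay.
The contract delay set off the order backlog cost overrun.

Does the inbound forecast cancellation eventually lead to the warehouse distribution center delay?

No

The inbound forecast cancellation leads to the last-mile distribution center capacity cut, the warehouse fleet surcharge; the warehouse distribution center delay is not among them.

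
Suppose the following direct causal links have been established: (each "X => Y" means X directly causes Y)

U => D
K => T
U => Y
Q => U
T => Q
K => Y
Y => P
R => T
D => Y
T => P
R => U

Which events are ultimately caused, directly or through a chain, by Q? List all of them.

Direct effects: U.
2 steps out: D, Y.
3 steps out: P.
Not reachable from it: R, K, T.

D, P, U, Y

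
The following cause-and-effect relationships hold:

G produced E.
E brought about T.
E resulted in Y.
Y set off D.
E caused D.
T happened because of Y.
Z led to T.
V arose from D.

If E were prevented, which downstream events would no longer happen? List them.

D, V, Y

Downstream of E: Y, D, T, V.
Of those, still caused via another path: T.
The remainder have no surviving cause.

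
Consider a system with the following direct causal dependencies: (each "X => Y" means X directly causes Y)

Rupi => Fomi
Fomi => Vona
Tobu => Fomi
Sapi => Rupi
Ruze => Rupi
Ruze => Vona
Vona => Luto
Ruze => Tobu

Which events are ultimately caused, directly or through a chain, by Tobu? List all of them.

Fomi, Luto, Vona

Direct effects: Fomi.
2 steps out: Vona.
3 steps out: Luto.
Not reachable from it: Sapi, Ruze, Rupi.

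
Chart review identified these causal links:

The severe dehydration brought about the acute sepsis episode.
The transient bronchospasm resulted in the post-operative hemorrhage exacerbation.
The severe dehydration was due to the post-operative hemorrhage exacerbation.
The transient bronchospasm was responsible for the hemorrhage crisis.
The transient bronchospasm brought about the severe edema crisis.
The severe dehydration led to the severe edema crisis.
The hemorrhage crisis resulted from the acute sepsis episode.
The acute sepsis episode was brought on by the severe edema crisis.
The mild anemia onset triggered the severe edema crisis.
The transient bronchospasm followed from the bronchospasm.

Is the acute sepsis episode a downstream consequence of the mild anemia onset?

There is a causal chain: the mild anemia onset → the severe edema crisis → the acute sepsis episode.

Yes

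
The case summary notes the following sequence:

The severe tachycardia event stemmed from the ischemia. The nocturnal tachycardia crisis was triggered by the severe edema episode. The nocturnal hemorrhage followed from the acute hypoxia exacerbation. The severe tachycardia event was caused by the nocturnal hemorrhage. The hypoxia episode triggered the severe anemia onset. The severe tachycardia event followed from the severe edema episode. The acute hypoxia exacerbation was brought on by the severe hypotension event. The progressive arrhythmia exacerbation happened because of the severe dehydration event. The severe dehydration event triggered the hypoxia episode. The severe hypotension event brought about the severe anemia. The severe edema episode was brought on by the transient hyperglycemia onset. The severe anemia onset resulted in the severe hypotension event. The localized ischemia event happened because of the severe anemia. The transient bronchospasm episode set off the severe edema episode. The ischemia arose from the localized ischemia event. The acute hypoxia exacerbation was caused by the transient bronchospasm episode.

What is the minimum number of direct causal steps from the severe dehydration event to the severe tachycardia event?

6

Shortest chain: the severe dehydration event → the hypoxia episode → the severe anemia onset → the severe hypotension event → the acute hypoxia exacerbation → the nocturnal hemorrhage → the severe tachycardia event.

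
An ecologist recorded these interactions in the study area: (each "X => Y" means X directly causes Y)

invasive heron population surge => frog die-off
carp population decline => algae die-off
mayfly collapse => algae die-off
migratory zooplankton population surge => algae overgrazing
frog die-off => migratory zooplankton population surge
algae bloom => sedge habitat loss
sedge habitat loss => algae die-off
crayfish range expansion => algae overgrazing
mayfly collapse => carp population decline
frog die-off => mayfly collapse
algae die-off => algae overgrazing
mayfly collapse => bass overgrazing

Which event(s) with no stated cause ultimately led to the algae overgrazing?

Tracing upstream from the algae overgrazing: the algae overgrazing ← the algae die-off ← the sedge habitat loss ← the algae bloom.
A separate upstream branch: the algae overgrazing ← the migratory zooplankton population surge ← the frog die-off ← the invasive heron population surge.
A separate upstream branch: the algae overgrazing ← the crayfish range expansion.
Each of those chain origins has no stated cause.

the algae bloom, the crayfish range expansion, the invasive heron population surge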